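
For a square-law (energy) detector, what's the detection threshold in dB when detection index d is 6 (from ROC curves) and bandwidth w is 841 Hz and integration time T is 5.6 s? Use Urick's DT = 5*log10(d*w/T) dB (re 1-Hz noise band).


DT = 5*log10(d*w/T) = 5*log10(6 * 841 / 5.6) = 5*log10(901.07) = 14.77

14.77 dB


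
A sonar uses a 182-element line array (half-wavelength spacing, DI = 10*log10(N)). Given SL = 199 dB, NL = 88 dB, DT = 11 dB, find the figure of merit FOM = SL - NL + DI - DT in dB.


122.6 dB


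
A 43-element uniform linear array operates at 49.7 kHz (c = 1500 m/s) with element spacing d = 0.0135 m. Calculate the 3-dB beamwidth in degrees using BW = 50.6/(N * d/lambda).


2.63 deg


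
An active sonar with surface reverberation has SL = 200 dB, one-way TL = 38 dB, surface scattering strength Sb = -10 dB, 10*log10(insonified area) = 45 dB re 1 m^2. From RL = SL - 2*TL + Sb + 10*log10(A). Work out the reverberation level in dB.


RL = SL - 2*TL + Sb + 10*log10(A) = 200 - 2*38 + (-10) + 45 = 159

159 dB


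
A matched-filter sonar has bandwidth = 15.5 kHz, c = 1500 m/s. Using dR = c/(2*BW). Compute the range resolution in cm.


4.84 cm


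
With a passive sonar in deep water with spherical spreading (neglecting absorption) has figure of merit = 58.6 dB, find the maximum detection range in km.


0.85 km


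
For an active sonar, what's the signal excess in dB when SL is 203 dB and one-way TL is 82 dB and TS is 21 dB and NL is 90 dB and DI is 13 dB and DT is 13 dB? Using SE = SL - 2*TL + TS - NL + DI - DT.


-30 dB


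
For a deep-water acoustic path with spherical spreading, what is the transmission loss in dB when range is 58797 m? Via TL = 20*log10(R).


TL = 20*log10(58797) = 95.39

95.39 dB


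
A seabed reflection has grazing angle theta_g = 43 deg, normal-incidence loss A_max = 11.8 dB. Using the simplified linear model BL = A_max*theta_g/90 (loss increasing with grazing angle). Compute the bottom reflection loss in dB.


5.64 dB


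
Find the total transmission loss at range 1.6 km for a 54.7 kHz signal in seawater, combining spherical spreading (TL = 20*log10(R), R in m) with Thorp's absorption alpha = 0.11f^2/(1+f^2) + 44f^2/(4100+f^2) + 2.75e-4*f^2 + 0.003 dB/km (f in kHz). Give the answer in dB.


Step 1 (Thorp): alpha = 0.11*2992.09/(1+2992.09) + 44*2992.09/(4100+2992.09) + 2.75e-4*2992.09 + 0.003 = 19.499 dB/km
Step 2: TL_spread = 20*log10(1600) = 64.08 dB
Step 3: TL_abs = alpha*R = 19.499 * 1.6 = 31.2 dB
Step 4: TL_total = 64.08 + 31.2 = 95.28

95.28 dB


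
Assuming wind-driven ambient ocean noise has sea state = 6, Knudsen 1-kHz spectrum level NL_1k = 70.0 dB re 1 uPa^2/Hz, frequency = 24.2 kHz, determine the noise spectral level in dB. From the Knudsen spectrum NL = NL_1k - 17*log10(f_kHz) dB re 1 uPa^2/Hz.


46.48 dB


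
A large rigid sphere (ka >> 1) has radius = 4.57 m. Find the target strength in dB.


7.18 dB


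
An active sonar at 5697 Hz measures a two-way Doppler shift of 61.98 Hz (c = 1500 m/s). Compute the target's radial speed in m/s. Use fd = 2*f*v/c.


From fd = 2*f*v/c, v = c*fd/(2*f) = 1500 * 61.98 / (2*5697) = 8.16

8.16 m/s


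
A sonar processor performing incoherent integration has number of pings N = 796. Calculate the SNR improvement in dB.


14.5 dB


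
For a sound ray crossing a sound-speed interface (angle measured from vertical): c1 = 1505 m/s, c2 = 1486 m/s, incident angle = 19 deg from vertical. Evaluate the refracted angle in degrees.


18.75 deg


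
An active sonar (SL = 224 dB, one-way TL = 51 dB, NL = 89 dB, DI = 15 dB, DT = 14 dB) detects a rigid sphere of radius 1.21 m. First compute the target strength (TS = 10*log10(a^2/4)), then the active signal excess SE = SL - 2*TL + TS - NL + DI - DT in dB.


Step 1: TS = 10*log10(1.21^2/4) = -4.36 dB
Step 2: SE = SL - 2*TL + TS - NL + DI - DT = 224 - 2*51 + (-4.36) - 89 + 15 - 14 = 29.64

29.64 dB


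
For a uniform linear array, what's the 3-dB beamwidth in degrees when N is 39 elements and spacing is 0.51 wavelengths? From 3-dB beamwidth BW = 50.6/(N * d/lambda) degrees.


BW = 50.6 / (39 * 0.51) = 50.6 / 19.89 = 2.54

2.54 deg


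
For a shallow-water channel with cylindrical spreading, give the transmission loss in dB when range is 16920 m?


42.28 dB


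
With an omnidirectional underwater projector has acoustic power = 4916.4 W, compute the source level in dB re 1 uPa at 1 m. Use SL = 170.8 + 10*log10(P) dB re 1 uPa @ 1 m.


SL = 170.8 + 10*log10(4916.4) = 170.8 + 36.92 = 207.72

207.72 dB


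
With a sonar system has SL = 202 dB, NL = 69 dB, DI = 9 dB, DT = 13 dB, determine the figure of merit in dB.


FOM = SL - NL + DI - DT = 202 - 69 + 9 - 13 = 129

129 dB


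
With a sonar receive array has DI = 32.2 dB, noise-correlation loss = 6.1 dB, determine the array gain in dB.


AG = DI - L_corr = 32.2 - 6.1 = 26.1

26.1 dB


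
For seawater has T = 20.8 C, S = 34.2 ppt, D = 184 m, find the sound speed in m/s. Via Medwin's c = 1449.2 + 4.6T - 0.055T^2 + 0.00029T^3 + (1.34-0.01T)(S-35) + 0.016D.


1525.73 m/s


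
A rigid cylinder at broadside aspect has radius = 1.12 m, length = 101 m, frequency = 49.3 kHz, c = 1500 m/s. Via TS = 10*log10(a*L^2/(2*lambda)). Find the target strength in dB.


lambda = 1500/49300 = 0.03043 m
TS = 10*log10(1.12*101^2/(2*0.03043)) = 52.74

52.74 dB


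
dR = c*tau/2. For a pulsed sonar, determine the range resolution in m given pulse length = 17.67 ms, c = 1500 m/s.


dR = c*tau/2 = 1500 * 17.67e-3 / 2 = 13.2525

13.2525 m


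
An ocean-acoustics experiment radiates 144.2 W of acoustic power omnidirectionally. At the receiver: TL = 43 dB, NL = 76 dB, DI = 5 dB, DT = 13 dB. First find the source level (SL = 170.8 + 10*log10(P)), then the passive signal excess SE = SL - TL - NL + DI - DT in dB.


Step 1: SL = 170.8 + 10*log10(144.2) = 192.39 dB
Step 2: SE = SL - TL - NL + DI - DT = 192.39 - 43 - 76 + 5 - 13 = 65.39

65.39 dB


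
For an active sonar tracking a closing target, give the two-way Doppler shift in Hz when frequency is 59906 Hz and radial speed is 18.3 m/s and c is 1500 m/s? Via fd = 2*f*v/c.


fd = 2*f*v/c = 2 * 59906 * 18.3 / 1500 = 1461.71

1461.71 Hz


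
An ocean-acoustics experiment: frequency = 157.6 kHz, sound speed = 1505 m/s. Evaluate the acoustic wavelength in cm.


0.95 cm


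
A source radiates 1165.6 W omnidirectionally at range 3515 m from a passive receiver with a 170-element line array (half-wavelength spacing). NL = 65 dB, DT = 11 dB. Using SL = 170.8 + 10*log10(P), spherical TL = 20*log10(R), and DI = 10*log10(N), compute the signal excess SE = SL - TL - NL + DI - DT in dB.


Step 1: SL = 170.8 + 10*log10(1165.6) = 201.47 dB
Step 2: TL = 20*log10(3515) = 70.92 dB
Step 3: DI = 10*log10(170) = 22.3 dB
Step 4: SE = SL - TL - NL + DI - DT = 201.47 - 70.92 - 65 + 22.3 - 11 = 76.85

76.85 dB


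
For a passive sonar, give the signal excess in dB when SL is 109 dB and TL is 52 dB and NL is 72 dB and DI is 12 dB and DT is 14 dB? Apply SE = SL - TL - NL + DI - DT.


SE = SL - TL - NL + DI - DT = 109 - 52 - 72 + 12 - 14 = -17

-17 dB


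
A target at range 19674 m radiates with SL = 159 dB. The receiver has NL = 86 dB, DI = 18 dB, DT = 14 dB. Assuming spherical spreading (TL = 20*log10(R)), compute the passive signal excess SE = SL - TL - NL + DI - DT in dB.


Step 1: TL = 20*log10(19674) = 85.88 dB
Step 2: SE = 159 - 85.88 - 86 + 18 - 14 = -8.88

-8.88 dB


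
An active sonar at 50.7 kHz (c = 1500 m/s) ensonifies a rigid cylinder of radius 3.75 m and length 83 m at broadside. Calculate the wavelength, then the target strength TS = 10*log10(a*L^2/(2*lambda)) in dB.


Step 1: lambda = c/f = 1500/50700 = 0.02959 m
Step 2: TS = 10*log10(a*L^2/(2*lambda)) = 10*log10(3.75*83^2/(2*0.02959)) = 56.4

56.4 dB


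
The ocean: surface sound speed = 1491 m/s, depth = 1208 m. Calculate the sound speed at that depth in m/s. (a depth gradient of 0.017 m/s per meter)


c = 1491 + 0.017 * 1208 = 1511.536

1511.536 m/s


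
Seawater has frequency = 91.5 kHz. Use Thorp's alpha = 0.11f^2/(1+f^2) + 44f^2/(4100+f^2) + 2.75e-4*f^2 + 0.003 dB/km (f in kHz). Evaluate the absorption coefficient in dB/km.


f^2 = 8372.25
alpha = 0.11*8372.25/(1+8372.25) + 44*8372.25/(4100+8372.25) + 2.75e-4*8372.25 + 0.003 = 31.951

31.951 dB/km


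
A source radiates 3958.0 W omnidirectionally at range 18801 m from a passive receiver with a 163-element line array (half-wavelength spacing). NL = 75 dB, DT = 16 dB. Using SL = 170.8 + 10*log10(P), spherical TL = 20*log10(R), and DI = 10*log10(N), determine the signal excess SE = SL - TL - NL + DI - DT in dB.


Step 1: SL = 170.8 + 10*log10(3958.0) = 206.77 dB
Step 2: TL = 20*log10(18801) = 85.48 dB
Step 3: DI = 10*log10(163) = 22.12 dB
Step 4: SE = SL - TL - NL + DI - DT = 206.77 - 85.48 - 75 + 22.12 - 16 = 52.41

52.41 dB


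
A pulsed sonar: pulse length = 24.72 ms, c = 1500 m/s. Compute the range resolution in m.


dR = c*tau/2 = 1500 * 24.72e-3 / 2 = 18.54

18.54 m


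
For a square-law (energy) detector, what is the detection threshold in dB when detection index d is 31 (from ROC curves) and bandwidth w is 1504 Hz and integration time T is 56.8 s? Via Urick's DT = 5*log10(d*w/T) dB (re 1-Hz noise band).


14.57 dB


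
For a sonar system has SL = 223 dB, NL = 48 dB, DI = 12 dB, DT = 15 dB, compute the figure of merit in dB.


FOM = SL - NL + DI - DT = 223 - 48 + 12 - 15 = 172

172 dB


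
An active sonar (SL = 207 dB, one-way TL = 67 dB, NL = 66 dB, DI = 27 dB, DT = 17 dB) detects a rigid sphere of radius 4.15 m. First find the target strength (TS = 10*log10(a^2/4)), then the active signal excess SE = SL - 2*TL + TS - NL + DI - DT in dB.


Step 1: TS = 10*log10(4.15^2/4) = 6.34 dB
Step 2: SE = SL - 2*TL + TS - NL + DI - DT = 207 - 2*67 + (6.34) - 66 + 27 - 17 = 23.34

23.34 dB


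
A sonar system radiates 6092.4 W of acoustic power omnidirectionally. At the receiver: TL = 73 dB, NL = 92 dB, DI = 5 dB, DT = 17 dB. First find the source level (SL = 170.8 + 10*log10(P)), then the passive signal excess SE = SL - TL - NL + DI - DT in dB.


Step 1: SL = 170.8 + 10*log10(6092.4) = 208.65 dB
Step 2: SE = SL - TL - NL + DI - DT = 208.65 - 73 - 92 + 5 - 17 = 31.65

31.65 dB


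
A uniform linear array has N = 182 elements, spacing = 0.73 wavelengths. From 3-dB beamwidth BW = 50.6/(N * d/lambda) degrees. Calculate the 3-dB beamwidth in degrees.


BW = 50.6 / (182 * 0.73) = 50.6 / 132.86 = 0.38

0.38 deg


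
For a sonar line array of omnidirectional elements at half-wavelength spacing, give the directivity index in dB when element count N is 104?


20.17 dB


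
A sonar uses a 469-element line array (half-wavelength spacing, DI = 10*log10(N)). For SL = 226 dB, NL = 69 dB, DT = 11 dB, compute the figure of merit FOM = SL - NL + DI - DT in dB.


Step 1: DI = 10*log10(469) = 26.71 dB
Step 2: FOM = SL - NL + DI - DT = 226 - 69 + 26.71 - 11 = 172.71

172.71 dB


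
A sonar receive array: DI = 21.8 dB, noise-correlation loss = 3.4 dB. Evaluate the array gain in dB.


AG = DI - L_corr = 21.8 - 3.4 = 18.4

18.4 dB


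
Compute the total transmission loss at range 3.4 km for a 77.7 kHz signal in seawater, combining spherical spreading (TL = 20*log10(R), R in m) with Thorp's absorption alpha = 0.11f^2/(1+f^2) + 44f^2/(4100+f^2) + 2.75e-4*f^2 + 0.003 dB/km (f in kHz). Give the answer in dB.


Step 1 (Thorp): alpha = 0.11*6037.29/(1+6037.29) + 44*6037.29/(4100+6037.29) + 2.75e-4*6037.29 + 0.003 = 27.9776 dB/km
Step 2: TL_spread = 20*log10(3400) = 70.63 dB
Step 3: TL_abs = alpha*R = 27.9776 * 3.4 = 95.12 dB
Step 4: TL_total = 70.63 + 95.12 = 165.75

165.75 dB


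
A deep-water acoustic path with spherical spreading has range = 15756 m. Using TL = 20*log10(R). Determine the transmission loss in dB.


83.95 dB


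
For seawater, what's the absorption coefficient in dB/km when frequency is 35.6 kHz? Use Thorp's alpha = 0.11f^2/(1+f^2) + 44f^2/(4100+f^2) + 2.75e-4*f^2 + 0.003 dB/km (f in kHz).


f^2 = 1267.36
alpha = 0.11*1267.36/(1+1267.36) + 44*1267.36/(4100+1267.36) + 2.75e-4*1267.36 + 0.003 = 10.851

10.851 dB/km


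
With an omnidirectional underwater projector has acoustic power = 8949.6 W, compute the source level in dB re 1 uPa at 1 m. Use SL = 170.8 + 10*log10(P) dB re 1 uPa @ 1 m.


SL = 170.8 + 10*log10(8949.6) = 170.8 + 39.52 = 210.32

210.32 dB


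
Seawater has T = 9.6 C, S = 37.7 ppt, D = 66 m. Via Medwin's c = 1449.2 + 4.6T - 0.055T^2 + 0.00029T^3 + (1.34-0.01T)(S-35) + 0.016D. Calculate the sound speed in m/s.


c = 1449.2 + 4.6*9.6 - 0.055*9.6^2 + 0.00029*9.6^3 + (1.34 - 0.01*9.6)*(37.7 - 35) + 0.016*66 = 1492.96

1492.96 m/s


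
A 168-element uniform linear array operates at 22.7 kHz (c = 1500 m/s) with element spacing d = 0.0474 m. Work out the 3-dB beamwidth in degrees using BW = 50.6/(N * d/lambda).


Step 1: lambda = 1500/22700 = 0.06608 m
Step 2: d/lambda = 0.0474/0.06608 = 0.7173
Step 3: BW = 50.6/(N * d/lambda) = 50.6/(168 * 0.7173) = 0.42

0.42 deg


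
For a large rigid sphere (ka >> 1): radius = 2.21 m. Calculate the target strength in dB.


0.87 dB


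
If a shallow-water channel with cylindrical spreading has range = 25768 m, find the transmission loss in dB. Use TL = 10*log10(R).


44.11 dB


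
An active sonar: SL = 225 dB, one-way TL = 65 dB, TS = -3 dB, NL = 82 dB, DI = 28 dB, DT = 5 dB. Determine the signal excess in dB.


SE = SL - 2*TL + TS - NL + DI - DT = 225 - 2*65 + (-3) - 82 + 28 - 5 = 33

33 dB


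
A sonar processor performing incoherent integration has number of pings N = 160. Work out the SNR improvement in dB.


11.02 dB


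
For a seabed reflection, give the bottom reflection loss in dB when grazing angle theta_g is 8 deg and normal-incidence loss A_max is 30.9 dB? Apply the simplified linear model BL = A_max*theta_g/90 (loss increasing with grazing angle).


2.75 dB


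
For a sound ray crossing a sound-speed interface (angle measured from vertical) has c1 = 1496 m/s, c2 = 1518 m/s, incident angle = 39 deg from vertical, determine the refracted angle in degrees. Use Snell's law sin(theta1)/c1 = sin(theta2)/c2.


sin(theta2) = (c2/c1)*sin(theta1) = (1518/1496)*sin(39 deg) = 0.63858
theta2 = arcsin(0.63858) = 39.69

39.69 deg


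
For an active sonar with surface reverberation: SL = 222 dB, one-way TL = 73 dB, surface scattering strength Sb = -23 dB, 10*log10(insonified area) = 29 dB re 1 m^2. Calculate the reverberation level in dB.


82 dB


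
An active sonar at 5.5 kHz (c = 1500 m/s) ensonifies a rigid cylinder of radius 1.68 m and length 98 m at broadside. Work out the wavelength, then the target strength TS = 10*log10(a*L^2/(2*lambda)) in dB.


Step 1: lambda = c/f = 1500/5500 = 0.27273 m
Step 2: TS = 10*log10(a*L^2/(2*lambda)) = 10*log10(1.68*98^2/(2*0.27273)) = 44.71

44.71 dB


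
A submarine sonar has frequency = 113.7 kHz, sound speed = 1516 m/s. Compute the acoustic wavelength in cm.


lambda = c/f = 1516 / 113700 = 0.0133 m = 1.33 cm

1.33 cm


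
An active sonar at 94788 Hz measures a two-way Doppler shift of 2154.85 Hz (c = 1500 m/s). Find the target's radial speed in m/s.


17.05 m/s


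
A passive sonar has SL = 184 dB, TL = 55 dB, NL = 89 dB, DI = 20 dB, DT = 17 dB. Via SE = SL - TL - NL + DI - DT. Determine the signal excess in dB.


43 dB


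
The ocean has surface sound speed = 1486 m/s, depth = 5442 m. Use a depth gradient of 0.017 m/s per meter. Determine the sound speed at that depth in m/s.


c = 1486 + 0.017 * 5442 = 1578.514

1578.514 m/s


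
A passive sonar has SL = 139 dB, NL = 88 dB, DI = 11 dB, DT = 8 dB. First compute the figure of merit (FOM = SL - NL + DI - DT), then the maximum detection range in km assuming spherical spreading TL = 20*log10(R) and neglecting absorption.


Step 1: FOM = SL - NL + DI - DT = 139 - 88 + 11 - 8 = 54 dB
Step 2: at max range FOM = TL = 20*log10(R), so R = 10^(54/20) = 501.19 m = 0.5 km

0.5 km


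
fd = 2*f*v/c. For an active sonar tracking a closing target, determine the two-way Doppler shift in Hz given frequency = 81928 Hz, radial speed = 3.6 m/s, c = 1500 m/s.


fd = 2*f*v/c = 2 * 81928 * 3.6 / 1500 = 393.25

393.25 Hz


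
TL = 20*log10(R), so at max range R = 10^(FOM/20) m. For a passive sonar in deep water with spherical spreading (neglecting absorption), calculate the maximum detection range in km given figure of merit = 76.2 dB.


At max range FOM = TL, so 20*log10(R) = 76.2
R = 10^(76.2/20) = 6456.54 m = 6.46 km

6.46 km


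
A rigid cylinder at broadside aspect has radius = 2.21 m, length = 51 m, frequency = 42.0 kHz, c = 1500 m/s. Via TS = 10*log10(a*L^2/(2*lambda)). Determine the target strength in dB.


lambda = 1500/42000 = 0.03571 m
TS = 10*log10(2.21*51^2/(2*0.03571)) = 49.06

49.06 dB


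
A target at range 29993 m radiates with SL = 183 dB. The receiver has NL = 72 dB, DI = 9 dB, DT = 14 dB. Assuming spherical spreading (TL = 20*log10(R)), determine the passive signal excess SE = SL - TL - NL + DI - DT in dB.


Step 1: TL = 20*log10(29993) = 89.54 dB
Step 2: SE = 183 - 89.54 - 72 + 9 - 14 = 16.46

16.46 dB


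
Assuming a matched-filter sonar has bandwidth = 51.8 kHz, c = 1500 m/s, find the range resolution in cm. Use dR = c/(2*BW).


1.45 cm


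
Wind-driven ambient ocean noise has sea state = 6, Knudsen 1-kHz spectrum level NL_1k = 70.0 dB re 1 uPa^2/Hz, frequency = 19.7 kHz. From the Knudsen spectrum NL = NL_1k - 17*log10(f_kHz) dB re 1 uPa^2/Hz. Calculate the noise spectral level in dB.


47.99 dB


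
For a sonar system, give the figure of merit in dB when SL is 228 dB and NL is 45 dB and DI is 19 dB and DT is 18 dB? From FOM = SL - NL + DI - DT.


FOM = SL - NL + DI - DT = 228 - 45 + 19 - 18 = 184

184 dB


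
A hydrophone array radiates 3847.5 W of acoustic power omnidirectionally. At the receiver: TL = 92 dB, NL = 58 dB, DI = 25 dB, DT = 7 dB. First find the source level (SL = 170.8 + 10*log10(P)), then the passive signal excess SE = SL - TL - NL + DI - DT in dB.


Step 1: SL = 170.8 + 10*log10(3847.5) = 206.65 dB
Step 2: SE = SL - TL - NL + DI - DT = 206.65 - 92 - 58 + 25 - 7 = 74.65

74.65 dB


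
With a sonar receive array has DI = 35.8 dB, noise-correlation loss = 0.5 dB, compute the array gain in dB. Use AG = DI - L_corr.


35.3 dB


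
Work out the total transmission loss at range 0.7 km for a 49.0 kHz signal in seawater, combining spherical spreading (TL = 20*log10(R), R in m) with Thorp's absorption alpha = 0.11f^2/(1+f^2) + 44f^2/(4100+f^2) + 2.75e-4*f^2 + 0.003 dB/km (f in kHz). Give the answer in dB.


Step 1 (Thorp): alpha = 0.11*2401.0/(1+2401.0) + 44*2401.0/(4100+2401.0) + 2.75e-4*2401.0 + 0.003 = 17.0237 dB/km
Step 2: TL_spread = 20*log10(700) = 56.9 dB
Step 3: TL_abs = alpha*R = 17.0237 * 0.7 = 11.92 dB
Step 4: TL_total = 56.9 + 11.92 = 68.82

68.82 dB


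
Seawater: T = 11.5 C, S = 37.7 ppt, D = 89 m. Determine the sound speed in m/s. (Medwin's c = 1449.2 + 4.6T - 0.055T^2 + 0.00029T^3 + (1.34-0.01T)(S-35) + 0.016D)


c = 1449.2 + 4.6*11.5 - 0.055*11.5^2 + 0.00029*11.5^3 + (1.34 - 0.01*11.5)*(37.7 - 35) + 0.016*89 = 1500.0

1500.0 m/s


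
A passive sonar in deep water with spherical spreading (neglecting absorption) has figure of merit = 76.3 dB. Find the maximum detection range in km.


At max range FOM = TL, so 20*log10(R) = 76.3
R = 10^(76.3/20) = 6531.31 m = 6.53 km

6.53 km


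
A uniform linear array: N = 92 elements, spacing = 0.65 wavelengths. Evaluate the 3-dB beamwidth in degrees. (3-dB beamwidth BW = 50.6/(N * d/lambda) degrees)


BW = 50.6 / (92 * 0.65) = 50.6 / 59.8 = 0.85

0.85 deg


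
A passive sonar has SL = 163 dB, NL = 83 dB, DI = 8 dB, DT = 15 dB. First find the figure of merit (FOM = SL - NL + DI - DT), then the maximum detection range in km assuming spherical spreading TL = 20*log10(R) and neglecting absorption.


Step 1: FOM = SL - NL + DI - DT = 163 - 83 + 8 - 15 = 73 dB
Step 2: at max range FOM = TL = 20*log10(R), so R = 10^(73/20) = 4466.84 m = 4.47 km

4.47 km


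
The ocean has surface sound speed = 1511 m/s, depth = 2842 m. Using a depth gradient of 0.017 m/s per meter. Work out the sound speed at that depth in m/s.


c = 1511 + 0.017 * 2842 = 1559.314

1559.314 m/s


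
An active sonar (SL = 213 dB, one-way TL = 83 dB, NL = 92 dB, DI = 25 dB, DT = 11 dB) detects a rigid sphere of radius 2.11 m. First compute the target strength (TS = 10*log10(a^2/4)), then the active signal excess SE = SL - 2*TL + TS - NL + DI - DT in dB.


Step 1: TS = 10*log10(2.11^2/4) = 0.47 dB
Step 2: SE = SL - 2*TL + TS - NL + DI - DT = 213 - 2*83 + (0.47) - 92 + 25 - 11 = -30.53

-30.53 dB


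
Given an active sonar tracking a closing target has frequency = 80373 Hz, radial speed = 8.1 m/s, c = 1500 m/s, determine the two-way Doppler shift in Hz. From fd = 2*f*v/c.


fd = 2*f*v/c = 2 * 80373 * 8.1 / 1500 = 868.03

868.03 Hz


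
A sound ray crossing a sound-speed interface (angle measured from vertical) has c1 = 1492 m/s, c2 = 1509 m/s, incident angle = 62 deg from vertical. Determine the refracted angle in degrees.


63.25 deg


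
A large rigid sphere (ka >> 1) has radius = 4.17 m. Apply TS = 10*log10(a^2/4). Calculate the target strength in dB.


6.38 dB


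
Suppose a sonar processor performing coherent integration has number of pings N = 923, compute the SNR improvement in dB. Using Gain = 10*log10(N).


29.65 dB


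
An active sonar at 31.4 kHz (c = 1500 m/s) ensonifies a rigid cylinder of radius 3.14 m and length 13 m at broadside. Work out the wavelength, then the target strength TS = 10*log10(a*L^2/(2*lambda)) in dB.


Step 1: lambda = c/f = 1500/31400 = 0.04777 m
Step 2: TS = 10*log10(a*L^2/(2*lambda)) = 10*log10(3.14*13^2/(2*0.04777)) = 37.45

37.45 dB


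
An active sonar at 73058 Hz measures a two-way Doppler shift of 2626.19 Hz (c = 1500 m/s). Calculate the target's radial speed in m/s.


From fd = 2*f*v/c, v = c*fd/(2*f) = 1500 * 2626.19 / (2*73058) = 26.96

26.96 m/s


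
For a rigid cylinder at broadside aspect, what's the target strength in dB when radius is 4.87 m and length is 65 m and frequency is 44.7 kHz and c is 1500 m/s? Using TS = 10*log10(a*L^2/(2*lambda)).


54.87 dB


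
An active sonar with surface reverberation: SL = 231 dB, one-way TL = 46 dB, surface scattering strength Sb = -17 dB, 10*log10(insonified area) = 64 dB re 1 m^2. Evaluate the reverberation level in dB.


186 dB


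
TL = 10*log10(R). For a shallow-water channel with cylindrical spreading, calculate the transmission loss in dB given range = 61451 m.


TL = 10*log10(61451) = 47.89

47.89 dB


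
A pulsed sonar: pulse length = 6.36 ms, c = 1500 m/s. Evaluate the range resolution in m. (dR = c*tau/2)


dR = c*tau/2 = 1500 * 6.36e-3 / 2 = 4.77

4.77 m


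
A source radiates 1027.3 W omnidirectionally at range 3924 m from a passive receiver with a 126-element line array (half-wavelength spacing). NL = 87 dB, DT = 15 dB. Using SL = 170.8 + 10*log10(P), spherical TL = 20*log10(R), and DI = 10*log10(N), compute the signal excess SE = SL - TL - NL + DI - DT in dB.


Step 1: SL = 170.8 + 10*log10(1027.3) = 200.92 dB
Step 2: TL = 20*log10(3924) = 71.87 dB
Step 3: DI = 10*log10(126) = 21.0 dB
Step 4: SE = SL - TL - NL + DI - DT = 200.92 - 71.87 - 87 + 21.0 - 15 = 48.05

48.05 dB


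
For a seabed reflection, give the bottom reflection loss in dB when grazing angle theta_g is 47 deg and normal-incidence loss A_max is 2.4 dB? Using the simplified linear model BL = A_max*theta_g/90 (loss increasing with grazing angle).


BL = A_max * theta_g / 90 = 2.4 * 47 / 90 = 1.25

1.25 dB


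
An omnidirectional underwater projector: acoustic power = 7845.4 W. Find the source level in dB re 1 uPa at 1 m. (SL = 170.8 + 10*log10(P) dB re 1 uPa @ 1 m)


SL = 170.8 + 10*log10(7845.4) = 170.8 + 38.95 = 209.75

209.75 dB


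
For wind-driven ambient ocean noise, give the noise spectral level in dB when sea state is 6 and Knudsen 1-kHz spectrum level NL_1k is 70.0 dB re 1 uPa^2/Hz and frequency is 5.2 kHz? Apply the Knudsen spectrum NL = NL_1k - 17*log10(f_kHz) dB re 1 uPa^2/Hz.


NL = NL_1k - 17*log10(f_kHz) = 70.0 - 17*log10(5.2) = 70.0 - (12.17) = 57.83

57.83 dB


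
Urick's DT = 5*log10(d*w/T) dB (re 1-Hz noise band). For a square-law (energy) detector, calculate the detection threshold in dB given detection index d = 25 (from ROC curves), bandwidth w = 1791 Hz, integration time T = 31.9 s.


DT = 5*log10(d*w/T) = 5*log10(25 * 1791 / 31.9) = 5*log10(1403.61) = 15.74

15.74 dB


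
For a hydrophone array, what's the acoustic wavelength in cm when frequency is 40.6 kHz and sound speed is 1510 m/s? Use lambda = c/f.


3.72 cm


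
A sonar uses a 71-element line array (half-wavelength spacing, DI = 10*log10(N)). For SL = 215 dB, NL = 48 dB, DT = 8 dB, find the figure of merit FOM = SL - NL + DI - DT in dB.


Step 1: DI = 10*log10(71) = 18.51 dB
Step 2: FOM = SL - NL + DI - DT = 215 - 48 + 18.51 - 8 = 177.51

177.51 dB


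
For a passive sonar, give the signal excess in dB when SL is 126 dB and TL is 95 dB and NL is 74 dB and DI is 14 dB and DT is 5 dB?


SE = SL - TL - NL + DI - DT = 126 - 95 - 74 + 14 - 5 = -34

-34 dB


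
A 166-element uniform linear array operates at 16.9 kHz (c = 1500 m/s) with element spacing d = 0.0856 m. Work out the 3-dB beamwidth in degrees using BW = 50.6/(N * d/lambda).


Step 1: lambda = 1500/16900 = 0.08876 m
Step 2: d/lambda = 0.0856/0.08876 = 0.9644
Step 3: BW = 50.6/(N * d/lambda) = 50.6/(166 * 0.9644) = 0.32

0.32 deg


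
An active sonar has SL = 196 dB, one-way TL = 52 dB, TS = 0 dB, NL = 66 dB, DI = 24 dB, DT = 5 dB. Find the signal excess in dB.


SE = SL - 2*TL + TS - NL + DI - DT = 196 - 2*52 + (0) - 66 + 24 - 5 = 45

45 dB


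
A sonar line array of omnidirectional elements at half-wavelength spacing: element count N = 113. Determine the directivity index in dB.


DI = 10*log10(113) = 20.53

20.53 dB


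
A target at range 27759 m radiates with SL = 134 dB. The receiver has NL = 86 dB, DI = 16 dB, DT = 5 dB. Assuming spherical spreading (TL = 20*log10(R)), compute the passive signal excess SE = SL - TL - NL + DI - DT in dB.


-29.87 dB


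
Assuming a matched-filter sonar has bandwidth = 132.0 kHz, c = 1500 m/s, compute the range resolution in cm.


dR = c/(2*BW) = 1500 / (2 * 132.0e3) = 0.0057 m = 0.57 cm

0.57 cm


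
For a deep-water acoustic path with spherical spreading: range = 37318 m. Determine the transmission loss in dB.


91.44 dB


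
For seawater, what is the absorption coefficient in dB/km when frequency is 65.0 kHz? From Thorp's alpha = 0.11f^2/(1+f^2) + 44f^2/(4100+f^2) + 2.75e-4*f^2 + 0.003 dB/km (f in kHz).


f^2 = 4225.0
alpha = 0.11*4225.0/(1+4225.0) + 44*4225.0/(4100+4225.0) + 2.75e-4*4225.0 + 0.003 = 23.605

23.605 dB/km


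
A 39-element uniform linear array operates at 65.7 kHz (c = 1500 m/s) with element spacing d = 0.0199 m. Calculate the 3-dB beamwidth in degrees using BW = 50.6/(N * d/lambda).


Step 1: lambda = 1500/65700 = 0.02283 m
Step 2: d/lambda = 0.0199/0.02283 = 0.8717
Step 3: BW = 50.6/(N * d/lambda) = 50.6/(39 * 0.8717) = 1.49

1.49 deg


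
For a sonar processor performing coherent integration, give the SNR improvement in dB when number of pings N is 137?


Gain = 10*log10(137) = 21.37

21.37 dB


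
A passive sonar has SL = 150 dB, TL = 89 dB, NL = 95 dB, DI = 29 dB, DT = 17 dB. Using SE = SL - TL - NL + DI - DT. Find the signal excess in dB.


SE = SL - TL - NL + DI - DT = 150 - 89 - 95 + 29 - 17 = -22

-22 dB


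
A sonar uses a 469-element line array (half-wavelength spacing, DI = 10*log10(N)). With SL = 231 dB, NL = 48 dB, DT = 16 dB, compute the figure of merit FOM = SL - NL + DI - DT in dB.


Step 1: DI = 10*log10(469) = 26.71 dB
Step 2: FOM = SL - NL + DI - DT = 231 - 48 + 26.71 - 16 = 193.71

193.71 dB


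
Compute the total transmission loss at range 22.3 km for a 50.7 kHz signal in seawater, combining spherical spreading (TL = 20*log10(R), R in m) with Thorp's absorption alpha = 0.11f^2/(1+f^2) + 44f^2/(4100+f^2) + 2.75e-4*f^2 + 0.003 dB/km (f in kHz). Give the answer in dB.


Step 1 (Thorp): alpha = 0.11*2570.49/(1+2570.49) + 44*2570.49/(4100+2570.49) + 2.75e-4*2570.49 + 0.003 = 17.7754 dB/km
Step 2: TL_spread = 20*log10(22300) = 86.97 dB
Step 3: TL_abs = alpha*R = 17.7754 * 22.3 = 396.39 dB
Step 4: TL_total = 86.97 + 396.39 = 483.36

483.36 dB


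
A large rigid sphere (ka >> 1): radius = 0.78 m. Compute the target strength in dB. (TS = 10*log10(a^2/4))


TS = 10*log10(0.78^2 / 4) = 10*log10(0.1521) = -8.18

-8.18 dB


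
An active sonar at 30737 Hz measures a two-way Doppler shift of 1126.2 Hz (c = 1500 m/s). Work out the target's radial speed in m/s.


From fd = 2*f*v/c, v = c*fd/(2*f) = 1500 * 1126.2 / (2*30737) = 27.48

27.48 m/s


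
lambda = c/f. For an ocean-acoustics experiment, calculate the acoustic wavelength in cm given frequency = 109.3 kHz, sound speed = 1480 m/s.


lambda = c/f = 1480 / 109300 = 0.0135 m = 1.35 cm

1.35 cm


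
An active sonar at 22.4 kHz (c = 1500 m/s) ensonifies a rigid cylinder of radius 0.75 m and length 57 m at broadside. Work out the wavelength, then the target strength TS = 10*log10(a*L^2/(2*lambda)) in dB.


Step 1: lambda = c/f = 1500/22400 = 0.06696 m
Step 2: TS = 10*log10(a*L^2/(2*lambda)) = 10*log10(0.75*57^2/(2*0.06696)) = 42.6

42.6 dB


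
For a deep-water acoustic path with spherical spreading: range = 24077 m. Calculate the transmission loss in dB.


TL = 20*log10(24077) = 87.63

87.63 dB


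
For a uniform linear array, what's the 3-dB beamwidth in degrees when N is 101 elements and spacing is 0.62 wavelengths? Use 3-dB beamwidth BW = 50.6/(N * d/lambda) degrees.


BW = 50.6 / (101 * 0.62) = 50.6 / 62.62 = 0.81

0.81 deg


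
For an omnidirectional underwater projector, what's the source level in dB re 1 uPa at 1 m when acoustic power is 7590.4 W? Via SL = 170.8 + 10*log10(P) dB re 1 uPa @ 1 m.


SL = 170.8 + 10*log10(7590.4) = 170.8 + 38.8 = 209.6

209.6 dB


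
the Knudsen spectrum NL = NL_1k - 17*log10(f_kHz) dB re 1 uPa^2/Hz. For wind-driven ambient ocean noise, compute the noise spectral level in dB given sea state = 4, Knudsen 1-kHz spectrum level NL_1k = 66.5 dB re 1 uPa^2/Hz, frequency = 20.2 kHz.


44.31 dB


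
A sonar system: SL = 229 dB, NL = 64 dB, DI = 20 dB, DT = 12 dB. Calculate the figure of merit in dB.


173 dB


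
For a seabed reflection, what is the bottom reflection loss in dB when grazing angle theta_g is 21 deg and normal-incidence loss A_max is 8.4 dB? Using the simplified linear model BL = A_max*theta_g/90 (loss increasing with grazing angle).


BL = A_max * theta_g / 90 = 8.4 * 21 / 90 = 1.96

1.96 dB


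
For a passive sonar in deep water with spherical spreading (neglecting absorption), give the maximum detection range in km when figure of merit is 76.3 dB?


At max range FOM = TL, so 20*log10(R) = 76.3
R = 10^(76.3/20) = 6531.31 m = 6.53 km

6.53 km


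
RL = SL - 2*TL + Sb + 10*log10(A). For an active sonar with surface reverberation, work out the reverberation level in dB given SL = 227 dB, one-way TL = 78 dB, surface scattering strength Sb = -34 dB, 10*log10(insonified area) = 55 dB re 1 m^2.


RL = SL - 2*TL + Sb + 10*log10(A) = 227 - 2*78 + (-34) + 55 = 92

92 dB


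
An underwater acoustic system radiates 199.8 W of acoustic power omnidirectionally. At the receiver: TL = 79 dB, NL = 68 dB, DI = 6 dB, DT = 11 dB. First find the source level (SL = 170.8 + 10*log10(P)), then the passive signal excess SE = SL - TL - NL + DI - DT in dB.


Step 1: SL = 170.8 + 10*log10(199.8) = 193.81 dB
Step 2: SE = SL - TL - NL + DI - DT = 193.81 - 79 - 68 + 6 - 11 = 41.81

41.81 dB


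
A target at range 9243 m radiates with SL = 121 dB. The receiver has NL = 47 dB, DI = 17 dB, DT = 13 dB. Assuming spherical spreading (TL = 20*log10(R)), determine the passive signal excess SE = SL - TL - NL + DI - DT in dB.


Step 1: TL = 20*log10(9243) = 79.32 dB
Step 2: SE = 121 - 79.32 - 47 + 17 - 13 = -1.32

-1.32 dB


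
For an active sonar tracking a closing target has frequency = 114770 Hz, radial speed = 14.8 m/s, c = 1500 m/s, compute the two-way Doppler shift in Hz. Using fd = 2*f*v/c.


2264.79 Hz


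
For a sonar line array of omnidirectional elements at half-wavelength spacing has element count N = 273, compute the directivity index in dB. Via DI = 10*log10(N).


DI = 10*log10(273) = 24.36

24.36 dB


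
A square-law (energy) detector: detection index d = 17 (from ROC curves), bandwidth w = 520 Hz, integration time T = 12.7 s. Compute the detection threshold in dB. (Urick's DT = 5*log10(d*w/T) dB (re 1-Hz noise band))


DT = 5*log10(d*w/T) = 5*log10(17 * 520 / 12.7) = 5*log10(696.06) = 14.21

14.21 dB


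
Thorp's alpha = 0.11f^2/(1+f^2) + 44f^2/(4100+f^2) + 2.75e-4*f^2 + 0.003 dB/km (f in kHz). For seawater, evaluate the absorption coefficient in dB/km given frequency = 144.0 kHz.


f^2 = 20736.0
alpha = 0.11*20736.0/(1+20736.0) + 44*20736.0/(4100+20736.0) + 2.75e-4*20736.0 + 0.003 = 42.552

42.552 dB/km


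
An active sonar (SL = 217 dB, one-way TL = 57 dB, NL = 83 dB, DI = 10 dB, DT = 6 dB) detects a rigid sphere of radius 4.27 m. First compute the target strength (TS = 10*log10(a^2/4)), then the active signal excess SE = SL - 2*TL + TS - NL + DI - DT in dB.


Step 1: TS = 10*log10(4.27^2/4) = 6.59 dB
Step 2: SE = SL - 2*TL + TS - NL + DI - DT = 217 - 2*57 + (6.59) - 83 + 10 - 6 = 30.59

30.59 dB


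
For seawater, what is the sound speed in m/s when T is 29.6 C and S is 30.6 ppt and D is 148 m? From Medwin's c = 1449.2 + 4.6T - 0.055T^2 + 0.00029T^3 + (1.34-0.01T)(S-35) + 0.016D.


c = 1449.2 + 4.6*29.6 - 0.055*29.6^2 + 0.00029*29.6^3 + (1.34 - 0.01*29.6)*(30.6 - 35) + 0.016*148 = 1542.47

1542.47 m/s


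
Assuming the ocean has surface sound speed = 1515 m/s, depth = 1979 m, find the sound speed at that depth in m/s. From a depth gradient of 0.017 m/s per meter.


1548.643 m/s


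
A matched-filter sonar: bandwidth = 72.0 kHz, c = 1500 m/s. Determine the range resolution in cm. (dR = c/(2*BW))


1.04 cm


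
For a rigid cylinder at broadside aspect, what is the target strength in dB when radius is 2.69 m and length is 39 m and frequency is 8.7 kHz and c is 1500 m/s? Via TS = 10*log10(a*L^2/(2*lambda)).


lambda = 1500/8700 = 0.17241 m
TS = 10*log10(2.69*39^2/(2*0.17241)) = 40.74

40.74 dB


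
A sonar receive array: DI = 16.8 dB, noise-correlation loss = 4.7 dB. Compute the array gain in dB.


12.1 dB


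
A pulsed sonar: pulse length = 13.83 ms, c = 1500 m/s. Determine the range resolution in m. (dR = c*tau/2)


dR = c*tau/2 = 1500 * 13.83e-3 / 2 = 10.3725

10.3725 m


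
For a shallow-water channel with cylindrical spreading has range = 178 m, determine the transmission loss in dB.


TL = 10*log10(178) = 22.5

22.5 dB


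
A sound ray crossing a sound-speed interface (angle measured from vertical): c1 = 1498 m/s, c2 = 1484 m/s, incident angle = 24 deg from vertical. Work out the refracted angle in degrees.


sin(theta2) = (c2/c1)*sin(theta1) = (1484/1498)*sin(24 deg) = 0.40294
theta2 = arcsin(0.40294) = 23.76

23.76 deg


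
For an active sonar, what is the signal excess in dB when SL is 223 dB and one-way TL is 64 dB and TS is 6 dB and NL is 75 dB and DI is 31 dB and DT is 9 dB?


SE = SL - 2*TL + TS - NL + DI - DT = 223 - 2*64 + (6) - 75 + 31 - 9 = 48

48 dB


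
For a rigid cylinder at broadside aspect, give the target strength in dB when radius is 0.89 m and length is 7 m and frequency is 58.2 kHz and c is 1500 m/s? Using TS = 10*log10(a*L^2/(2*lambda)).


29.27 dB


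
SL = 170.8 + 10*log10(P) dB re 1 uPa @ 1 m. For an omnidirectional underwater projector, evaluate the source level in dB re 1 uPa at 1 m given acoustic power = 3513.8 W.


206.26 dB


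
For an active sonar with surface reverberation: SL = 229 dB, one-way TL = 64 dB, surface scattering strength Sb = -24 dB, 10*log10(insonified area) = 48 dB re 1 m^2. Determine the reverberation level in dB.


125 dB


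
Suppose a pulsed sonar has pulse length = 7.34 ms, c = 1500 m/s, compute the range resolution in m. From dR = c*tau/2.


5.505 m


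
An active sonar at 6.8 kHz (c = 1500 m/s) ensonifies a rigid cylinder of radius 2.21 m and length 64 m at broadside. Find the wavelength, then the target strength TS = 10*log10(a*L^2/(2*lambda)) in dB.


Step 1: lambda = c/f = 1500/6800 = 0.22059 m
Step 2: TS = 10*log10(a*L^2/(2*lambda)) = 10*log10(2.21*64^2/(2*0.22059)) = 43.12

43.12 dB


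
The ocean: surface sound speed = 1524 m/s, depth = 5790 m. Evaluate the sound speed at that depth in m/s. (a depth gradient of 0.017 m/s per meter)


1622.43 m/s


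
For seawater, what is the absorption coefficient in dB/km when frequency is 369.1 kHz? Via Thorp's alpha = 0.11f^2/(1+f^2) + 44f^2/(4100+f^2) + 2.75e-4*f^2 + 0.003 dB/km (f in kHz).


f^2 = 136234.81
alpha = 0.11*136234.81/(1+136234.81) + 44*136234.81/(4100+136234.81) + 2.75e-4*136234.81 + 0.003 = 80.292

80.292 dB/km


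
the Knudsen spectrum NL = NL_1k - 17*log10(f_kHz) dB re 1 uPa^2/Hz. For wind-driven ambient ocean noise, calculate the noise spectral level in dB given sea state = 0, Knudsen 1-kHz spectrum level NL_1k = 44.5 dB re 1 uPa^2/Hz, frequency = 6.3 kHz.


30.91 dB


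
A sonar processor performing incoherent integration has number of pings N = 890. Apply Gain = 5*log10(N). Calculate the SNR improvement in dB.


Gain = 5*log10(890) = 14.75

14.75 dB


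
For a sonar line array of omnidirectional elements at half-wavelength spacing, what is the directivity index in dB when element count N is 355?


DI = 10*log10(355) = 25.5

25.5 dB


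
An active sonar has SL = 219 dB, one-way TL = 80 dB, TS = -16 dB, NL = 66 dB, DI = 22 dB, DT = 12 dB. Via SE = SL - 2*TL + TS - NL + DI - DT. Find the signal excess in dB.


-13 dB


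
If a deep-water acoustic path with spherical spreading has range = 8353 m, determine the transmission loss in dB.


78.44 dB


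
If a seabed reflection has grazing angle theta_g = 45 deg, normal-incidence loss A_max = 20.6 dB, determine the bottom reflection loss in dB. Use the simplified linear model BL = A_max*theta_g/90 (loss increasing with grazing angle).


BL = A_max * theta_g / 90 = 20.6 * 45 / 90 = 10.3

10.3 dB


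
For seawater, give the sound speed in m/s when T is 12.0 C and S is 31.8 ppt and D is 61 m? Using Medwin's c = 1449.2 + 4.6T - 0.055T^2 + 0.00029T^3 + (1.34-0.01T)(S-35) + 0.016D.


1494.05 m/s


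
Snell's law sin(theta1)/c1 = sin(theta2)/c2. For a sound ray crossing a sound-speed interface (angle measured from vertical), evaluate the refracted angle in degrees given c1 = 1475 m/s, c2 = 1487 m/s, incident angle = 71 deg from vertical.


sin(theta2) = (c2/c1)*sin(theta1) = (1487/1475)*sin(71 deg) = 0.95321
theta2 = arcsin(0.95321) = 72.4

72.4 deg


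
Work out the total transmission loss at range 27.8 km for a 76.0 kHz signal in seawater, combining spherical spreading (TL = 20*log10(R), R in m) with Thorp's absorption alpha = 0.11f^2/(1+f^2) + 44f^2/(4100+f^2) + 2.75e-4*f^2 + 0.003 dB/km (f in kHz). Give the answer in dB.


851.57 dB


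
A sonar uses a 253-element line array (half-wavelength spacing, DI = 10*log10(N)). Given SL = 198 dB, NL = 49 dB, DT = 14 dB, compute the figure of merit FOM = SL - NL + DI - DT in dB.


159.03 dB


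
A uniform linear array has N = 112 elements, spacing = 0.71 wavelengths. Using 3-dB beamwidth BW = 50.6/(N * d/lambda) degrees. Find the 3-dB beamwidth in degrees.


BW = 50.6 / (112 * 0.71) = 50.6 / 79.52 = 0.64

0.64 deg
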